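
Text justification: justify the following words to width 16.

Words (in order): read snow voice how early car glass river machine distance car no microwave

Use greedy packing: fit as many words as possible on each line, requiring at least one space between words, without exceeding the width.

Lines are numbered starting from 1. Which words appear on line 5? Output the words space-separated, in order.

Line 1: ['read', 'snow', 'voice'] (min_width=15, slack=1)
Line 2: ['how', 'early', 'car'] (min_width=13, slack=3)
Line 3: ['glass', 'river'] (min_width=11, slack=5)
Line 4: ['machine', 'distance'] (min_width=16, slack=0)
Line 5: ['car', 'no', 'microwave'] (min_width=16, slack=0)

Answer: car no microwave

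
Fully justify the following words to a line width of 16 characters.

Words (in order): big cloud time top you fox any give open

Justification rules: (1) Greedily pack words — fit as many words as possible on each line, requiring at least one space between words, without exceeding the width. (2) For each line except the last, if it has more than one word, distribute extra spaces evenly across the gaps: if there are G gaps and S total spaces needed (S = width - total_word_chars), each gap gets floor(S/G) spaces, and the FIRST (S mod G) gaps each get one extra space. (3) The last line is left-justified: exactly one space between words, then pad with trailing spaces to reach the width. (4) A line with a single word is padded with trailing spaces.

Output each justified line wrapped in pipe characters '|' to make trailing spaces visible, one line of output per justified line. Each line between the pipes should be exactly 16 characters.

Line 1: ['big', 'cloud', 'time'] (min_width=14, slack=2)
Line 2: ['top', 'you', 'fox', 'any'] (min_width=15, slack=1)
Line 3: ['give', 'open'] (min_width=9, slack=7)

Answer: |big  cloud  time|
|top  you fox any|
|give open       |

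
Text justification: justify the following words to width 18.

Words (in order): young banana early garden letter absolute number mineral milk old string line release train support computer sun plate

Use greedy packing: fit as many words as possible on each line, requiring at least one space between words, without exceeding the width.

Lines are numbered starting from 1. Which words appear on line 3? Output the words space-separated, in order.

Line 1: ['young', 'banana', 'early'] (min_width=18, slack=0)
Line 2: ['garden', 'letter'] (min_width=13, slack=5)
Line 3: ['absolute', 'number'] (min_width=15, slack=3)
Line 4: ['mineral', 'milk', 'old'] (min_width=16, slack=2)
Line 5: ['string', 'line'] (min_width=11, slack=7)
Line 6: ['release', 'train'] (min_width=13, slack=5)
Line 7: ['support', 'computer'] (min_width=16, slack=2)
Line 8: ['sun', 'plate'] (min_width=9, slack=9)

Answer: absolute number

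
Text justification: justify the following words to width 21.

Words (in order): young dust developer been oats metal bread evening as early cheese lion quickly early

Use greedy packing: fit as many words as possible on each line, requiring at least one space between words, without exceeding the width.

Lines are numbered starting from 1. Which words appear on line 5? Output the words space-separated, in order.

Answer: early

Derivation:
Line 1: ['young', 'dust', 'developer'] (min_width=20, slack=1)
Line 2: ['been', 'oats', 'metal', 'bread'] (min_width=21, slack=0)
Line 3: ['evening', 'as', 'early'] (min_width=16, slack=5)
Line 4: ['cheese', 'lion', 'quickly'] (min_width=19, slack=2)
Line 5: ['early'] (min_width=5, slack=16)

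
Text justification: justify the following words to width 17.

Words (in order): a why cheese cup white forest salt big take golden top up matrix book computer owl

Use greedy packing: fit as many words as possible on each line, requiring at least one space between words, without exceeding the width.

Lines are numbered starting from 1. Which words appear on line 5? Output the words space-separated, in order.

Answer: book computer owl

Derivation:
Line 1: ['a', 'why', 'cheese', 'cup'] (min_width=16, slack=1)
Line 2: ['white', 'forest', 'salt'] (min_width=17, slack=0)
Line 3: ['big', 'take', 'golden'] (min_width=15, slack=2)
Line 4: ['top', 'up', 'matrix'] (min_width=13, slack=4)
Line 5: ['book', 'computer', 'owl'] (min_width=17, slack=0)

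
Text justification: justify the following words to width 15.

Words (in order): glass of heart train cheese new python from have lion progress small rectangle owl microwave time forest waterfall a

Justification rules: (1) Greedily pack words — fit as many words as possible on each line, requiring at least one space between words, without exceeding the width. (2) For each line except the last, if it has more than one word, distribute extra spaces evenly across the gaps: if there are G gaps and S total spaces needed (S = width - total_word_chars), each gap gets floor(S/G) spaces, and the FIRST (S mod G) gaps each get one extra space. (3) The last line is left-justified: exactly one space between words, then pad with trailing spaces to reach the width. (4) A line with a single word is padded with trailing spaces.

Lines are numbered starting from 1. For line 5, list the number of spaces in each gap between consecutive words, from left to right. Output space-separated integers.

Answer: 2

Derivation:
Line 1: ['glass', 'of', 'heart'] (min_width=14, slack=1)
Line 2: ['train', 'cheese'] (min_width=12, slack=3)
Line 3: ['new', 'python', 'from'] (min_width=15, slack=0)
Line 4: ['have', 'lion'] (min_width=9, slack=6)
Line 5: ['progress', 'small'] (min_width=14, slack=1)
Line 6: ['rectangle', 'owl'] (min_width=13, slack=2)
Line 7: ['microwave', 'time'] (min_width=14, slack=1)
Line 8: ['forest'] (min_width=6, slack=9)
Line 9: ['waterfall', 'a'] (min_width=11, slack=4)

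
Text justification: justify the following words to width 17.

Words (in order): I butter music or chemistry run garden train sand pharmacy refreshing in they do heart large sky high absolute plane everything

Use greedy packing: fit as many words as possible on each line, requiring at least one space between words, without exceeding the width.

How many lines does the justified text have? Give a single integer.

Line 1: ['I', 'butter', 'music', 'or'] (min_width=17, slack=0)
Line 2: ['chemistry', 'run'] (min_width=13, slack=4)
Line 3: ['garden', 'train', 'sand'] (min_width=17, slack=0)
Line 4: ['pharmacy'] (min_width=8, slack=9)
Line 5: ['refreshing', 'in'] (min_width=13, slack=4)
Line 6: ['they', 'do', 'heart'] (min_width=13, slack=4)
Line 7: ['large', 'sky', 'high'] (min_width=14, slack=3)
Line 8: ['absolute', 'plane'] (min_width=14, slack=3)
Line 9: ['everything'] (min_width=10, slack=7)
Total lines: 9

Answer: 9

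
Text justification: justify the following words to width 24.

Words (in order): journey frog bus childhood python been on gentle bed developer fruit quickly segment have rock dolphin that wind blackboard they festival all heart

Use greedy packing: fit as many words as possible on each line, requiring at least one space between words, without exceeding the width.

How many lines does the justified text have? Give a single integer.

Answer: 7

Derivation:
Line 1: ['journey', 'frog', 'bus'] (min_width=16, slack=8)
Line 2: ['childhood', 'python', 'been', 'on'] (min_width=24, slack=0)
Line 3: ['gentle', 'bed', 'developer'] (min_width=20, slack=4)
Line 4: ['fruit', 'quickly', 'segment'] (min_width=21, slack=3)
Line 5: ['have', 'rock', 'dolphin', 'that'] (min_width=22, slack=2)
Line 6: ['wind', 'blackboard', 'they'] (min_width=20, slack=4)
Line 7: ['festival', 'all', 'heart'] (min_width=18, slack=6)
Total lines: 7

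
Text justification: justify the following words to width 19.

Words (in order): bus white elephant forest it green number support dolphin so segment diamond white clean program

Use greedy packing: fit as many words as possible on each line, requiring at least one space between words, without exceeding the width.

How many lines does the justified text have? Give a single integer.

Answer: 6

Derivation:
Line 1: ['bus', 'white', 'elephant'] (min_width=18, slack=1)
Line 2: ['forest', 'it', 'green'] (min_width=15, slack=4)
Line 3: ['number', 'support'] (min_width=14, slack=5)
Line 4: ['dolphin', 'so', 'segment'] (min_width=18, slack=1)
Line 5: ['diamond', 'white', 'clean'] (min_width=19, slack=0)
Line 6: ['program'] (min_width=7, slack=12)
Total lines: 6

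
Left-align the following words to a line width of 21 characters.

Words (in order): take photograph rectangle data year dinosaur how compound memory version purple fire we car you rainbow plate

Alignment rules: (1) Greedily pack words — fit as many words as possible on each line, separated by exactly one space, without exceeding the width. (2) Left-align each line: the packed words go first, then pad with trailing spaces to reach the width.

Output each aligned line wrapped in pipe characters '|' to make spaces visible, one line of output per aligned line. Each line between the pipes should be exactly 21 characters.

Line 1: ['take', 'photograph'] (min_width=15, slack=6)
Line 2: ['rectangle', 'data', 'year'] (min_width=19, slack=2)
Line 3: ['dinosaur', 'how', 'compound'] (min_width=21, slack=0)
Line 4: ['memory', 'version', 'purple'] (min_width=21, slack=0)
Line 5: ['fire', 'we', 'car', 'you'] (min_width=15, slack=6)
Line 6: ['rainbow', 'plate'] (min_width=13, slack=8)

Answer: |take photograph      |
|rectangle data year  |
|dinosaur how compound|
|memory version purple|
|fire we car you      |
|rainbow plate        |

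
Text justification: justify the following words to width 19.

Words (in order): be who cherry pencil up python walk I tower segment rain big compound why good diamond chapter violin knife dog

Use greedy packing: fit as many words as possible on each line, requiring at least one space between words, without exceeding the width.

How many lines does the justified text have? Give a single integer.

Answer: 7

Derivation:
Line 1: ['be', 'who', 'cherry'] (min_width=13, slack=6)
Line 2: ['pencil', 'up', 'python'] (min_width=16, slack=3)
Line 3: ['walk', 'I', 'tower'] (min_width=12, slack=7)
Line 4: ['segment', 'rain', 'big'] (min_width=16, slack=3)
Line 5: ['compound', 'why', 'good'] (min_width=17, slack=2)
Line 6: ['diamond', 'chapter'] (min_width=15, slack=4)
Line 7: ['violin', 'knife', 'dog'] (min_width=16, slack=3)
Total lines: 7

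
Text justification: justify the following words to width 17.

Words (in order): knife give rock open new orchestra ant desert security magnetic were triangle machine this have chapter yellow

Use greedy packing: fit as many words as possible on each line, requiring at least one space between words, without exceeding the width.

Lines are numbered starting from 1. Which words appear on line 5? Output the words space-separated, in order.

Line 1: ['knife', 'give', 'rock'] (min_width=15, slack=2)
Line 2: ['open', 'new'] (min_width=8, slack=9)
Line 3: ['orchestra', 'ant'] (min_width=13, slack=4)
Line 4: ['desert', 'security'] (min_width=15, slack=2)
Line 5: ['magnetic', 'were'] (min_width=13, slack=4)
Line 6: ['triangle', 'machine'] (min_width=16, slack=1)
Line 7: ['this', 'have', 'chapter'] (min_width=17, slack=0)
Line 8: ['yellow'] (min_width=6, slack=11)

Answer: magnetic were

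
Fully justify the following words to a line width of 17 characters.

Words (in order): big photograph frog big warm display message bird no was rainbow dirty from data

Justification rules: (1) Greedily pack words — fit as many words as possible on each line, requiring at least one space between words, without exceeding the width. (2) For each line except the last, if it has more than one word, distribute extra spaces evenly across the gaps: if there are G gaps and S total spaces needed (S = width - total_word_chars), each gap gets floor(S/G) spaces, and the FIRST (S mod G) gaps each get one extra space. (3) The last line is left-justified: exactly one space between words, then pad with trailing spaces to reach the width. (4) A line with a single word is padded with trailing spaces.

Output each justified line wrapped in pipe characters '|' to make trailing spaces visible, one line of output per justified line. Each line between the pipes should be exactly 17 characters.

Line 1: ['big', 'photograph'] (min_width=14, slack=3)
Line 2: ['frog', 'big', 'warm'] (min_width=13, slack=4)
Line 3: ['display', 'message'] (min_width=15, slack=2)
Line 4: ['bird', 'no', 'was'] (min_width=11, slack=6)
Line 5: ['rainbow', 'dirty'] (min_width=13, slack=4)
Line 6: ['from', 'data'] (min_width=9, slack=8)

Answer: |big    photograph|
|frog   big   warm|
|display   message|
|bird    no    was|
|rainbow     dirty|
|from data        |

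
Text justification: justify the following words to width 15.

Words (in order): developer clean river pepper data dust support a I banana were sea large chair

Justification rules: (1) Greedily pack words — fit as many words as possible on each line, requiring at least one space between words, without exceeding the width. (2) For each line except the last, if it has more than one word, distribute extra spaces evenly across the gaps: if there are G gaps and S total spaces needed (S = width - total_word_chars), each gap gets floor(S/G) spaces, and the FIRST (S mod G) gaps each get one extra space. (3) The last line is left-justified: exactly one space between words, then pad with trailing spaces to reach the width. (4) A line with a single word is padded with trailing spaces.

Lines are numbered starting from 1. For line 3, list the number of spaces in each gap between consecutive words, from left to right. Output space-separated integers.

Line 1: ['developer', 'clean'] (min_width=15, slack=0)
Line 2: ['river', 'pepper'] (min_width=12, slack=3)
Line 3: ['data', 'dust'] (min_width=9, slack=6)
Line 4: ['support', 'a', 'I'] (min_width=11, slack=4)
Line 5: ['banana', 'were', 'sea'] (min_width=15, slack=0)
Line 6: ['large', 'chair'] (min_width=11, slack=4)

Answer: 7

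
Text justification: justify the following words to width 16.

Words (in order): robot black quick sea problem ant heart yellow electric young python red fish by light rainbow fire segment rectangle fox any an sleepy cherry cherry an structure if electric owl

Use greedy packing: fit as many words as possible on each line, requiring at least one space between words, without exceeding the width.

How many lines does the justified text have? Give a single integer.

Answer: 13

Derivation:
Line 1: ['robot', 'black'] (min_width=11, slack=5)
Line 2: ['quick', 'sea'] (min_width=9, slack=7)
Line 3: ['problem', 'ant'] (min_width=11, slack=5)
Line 4: ['heart', 'yellow'] (min_width=12, slack=4)
Line 5: ['electric', 'young'] (min_width=14, slack=2)
Line 6: ['python', 'red', 'fish'] (min_width=15, slack=1)
Line 7: ['by', 'light', 'rainbow'] (min_width=16, slack=0)
Line 8: ['fire', 'segment'] (min_width=12, slack=4)
Line 9: ['rectangle', 'fox'] (min_width=13, slack=3)
Line 10: ['any', 'an', 'sleepy'] (min_width=13, slack=3)
Line 11: ['cherry', 'cherry', 'an'] (min_width=16, slack=0)
Line 12: ['structure', 'if'] (min_width=12, slack=4)
Line 13: ['electric', 'owl'] (min_width=12, slack=4)
Total lines: 13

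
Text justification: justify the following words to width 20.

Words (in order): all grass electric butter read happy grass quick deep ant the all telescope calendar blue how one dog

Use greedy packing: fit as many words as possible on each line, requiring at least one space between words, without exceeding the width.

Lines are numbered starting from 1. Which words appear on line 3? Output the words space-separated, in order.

Line 1: ['all', 'grass', 'electric'] (min_width=18, slack=2)
Line 2: ['butter', 'read', 'happy'] (min_width=17, slack=3)
Line 3: ['grass', 'quick', 'deep', 'ant'] (min_width=20, slack=0)
Line 4: ['the', 'all', 'telescope'] (min_width=17, slack=3)
Line 5: ['calendar', 'blue', 'how'] (min_width=17, slack=3)
Line 6: ['one', 'dog'] (min_width=7, slack=13)

Answer: grass quick deep ant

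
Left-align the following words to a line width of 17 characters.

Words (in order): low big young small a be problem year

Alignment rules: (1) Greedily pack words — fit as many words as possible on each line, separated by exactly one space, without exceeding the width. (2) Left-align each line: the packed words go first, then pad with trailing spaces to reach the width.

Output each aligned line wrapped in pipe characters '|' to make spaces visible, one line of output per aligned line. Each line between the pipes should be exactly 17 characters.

Answer: |low big young    |
|small a be       |
|problem year     |

Derivation:
Line 1: ['low', 'big', 'young'] (min_width=13, slack=4)
Line 2: ['small', 'a', 'be'] (min_width=10, slack=7)
Line 3: ['problem', 'year'] (min_width=12, slack=5)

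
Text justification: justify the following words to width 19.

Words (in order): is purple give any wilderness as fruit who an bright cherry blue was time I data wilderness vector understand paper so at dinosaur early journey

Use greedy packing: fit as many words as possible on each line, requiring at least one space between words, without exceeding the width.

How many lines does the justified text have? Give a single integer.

Line 1: ['is', 'purple', 'give', 'any'] (min_width=18, slack=1)
Line 2: ['wilderness', 'as', 'fruit'] (min_width=19, slack=0)
Line 3: ['who', 'an', 'bright'] (min_width=13, slack=6)
Line 4: ['cherry', 'blue', 'was'] (min_width=15, slack=4)
Line 5: ['time', 'I', 'data'] (min_width=11, slack=8)
Line 6: ['wilderness', 'vector'] (min_width=17, slack=2)
Line 7: ['understand', 'paper', 'so'] (min_width=19, slack=0)
Line 8: ['at', 'dinosaur', 'early'] (min_width=17, slack=2)
Line 9: ['journey'] (min_width=7, slack=12)
Total lines: 9

Answer: 9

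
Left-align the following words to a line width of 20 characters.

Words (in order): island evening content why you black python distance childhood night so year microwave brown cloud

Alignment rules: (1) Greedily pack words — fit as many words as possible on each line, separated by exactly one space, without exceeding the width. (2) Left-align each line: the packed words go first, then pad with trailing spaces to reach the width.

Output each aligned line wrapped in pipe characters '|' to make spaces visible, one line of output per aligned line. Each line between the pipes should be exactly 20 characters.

Line 1: ['island', 'evening'] (min_width=14, slack=6)
Line 2: ['content', 'why', 'you'] (min_width=15, slack=5)
Line 3: ['black', 'python'] (min_width=12, slack=8)
Line 4: ['distance', 'childhood'] (min_width=18, slack=2)
Line 5: ['night', 'so', 'year'] (min_width=13, slack=7)
Line 6: ['microwave', 'brown'] (min_width=15, slack=5)
Line 7: ['cloud'] (min_width=5, slack=15)

Answer: |island evening      |
|content why you     |
|black python        |
|distance childhood  |
|night so year       |
|microwave brown     |
|cloud               |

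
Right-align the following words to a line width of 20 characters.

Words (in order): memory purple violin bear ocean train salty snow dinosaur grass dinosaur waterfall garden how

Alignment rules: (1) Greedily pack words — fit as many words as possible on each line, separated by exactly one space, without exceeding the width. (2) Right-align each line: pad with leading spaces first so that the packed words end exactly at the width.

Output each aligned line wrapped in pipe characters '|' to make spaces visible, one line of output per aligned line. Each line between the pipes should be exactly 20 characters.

Answer: |memory purple violin|
|    bear ocean train|
| salty snow dinosaur|
|      grass dinosaur|
|waterfall garden how|

Derivation:
Line 1: ['memory', 'purple', 'violin'] (min_width=20, slack=0)
Line 2: ['bear', 'ocean', 'train'] (min_width=16, slack=4)
Line 3: ['salty', 'snow', 'dinosaur'] (min_width=19, slack=1)
Line 4: ['grass', 'dinosaur'] (min_width=14, slack=6)
Line 5: ['waterfall', 'garden', 'how'] (min_width=20, slack=0)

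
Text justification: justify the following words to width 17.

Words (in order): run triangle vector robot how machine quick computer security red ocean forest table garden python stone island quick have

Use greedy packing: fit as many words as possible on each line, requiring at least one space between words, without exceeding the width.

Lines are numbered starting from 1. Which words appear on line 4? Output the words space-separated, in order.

Answer: computer security

Derivation:
Line 1: ['run', 'triangle'] (min_width=12, slack=5)
Line 2: ['vector', 'robot', 'how'] (min_width=16, slack=1)
Line 3: ['machine', 'quick'] (min_width=13, slack=4)
Line 4: ['computer', 'security'] (min_width=17, slack=0)
Line 5: ['red', 'ocean', 'forest'] (min_width=16, slack=1)
Line 6: ['table', 'garden'] (min_width=12, slack=5)
Line 7: ['python', 'stone'] (min_width=12, slack=5)
Line 8: ['island', 'quick', 'have'] (min_width=17, slack=0)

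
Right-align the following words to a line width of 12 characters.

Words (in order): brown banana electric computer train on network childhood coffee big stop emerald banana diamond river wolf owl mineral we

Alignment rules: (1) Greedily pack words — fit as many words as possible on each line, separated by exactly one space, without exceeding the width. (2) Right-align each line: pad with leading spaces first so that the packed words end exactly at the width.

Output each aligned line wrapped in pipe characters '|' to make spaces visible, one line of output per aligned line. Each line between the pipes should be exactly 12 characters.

Line 1: ['brown', 'banana'] (min_width=12, slack=0)
Line 2: ['electric'] (min_width=8, slack=4)
Line 3: ['computer'] (min_width=8, slack=4)
Line 4: ['train', 'on'] (min_width=8, slack=4)
Line 5: ['network'] (min_width=7, slack=5)
Line 6: ['childhood'] (min_width=9, slack=3)
Line 7: ['coffee', 'big'] (min_width=10, slack=2)
Line 8: ['stop', 'emerald'] (min_width=12, slack=0)
Line 9: ['banana'] (min_width=6, slack=6)
Line 10: ['diamond'] (min_width=7, slack=5)
Line 11: ['river', 'wolf'] (min_width=10, slack=2)
Line 12: ['owl', 'mineral'] (min_width=11, slack=1)
Line 13: ['we'] (min_width=2, slack=10)

Answer: |brown banana|
|    electric|
|    computer|
|    train on|
|     network|
|   childhood|
|  coffee big|
|stop emerald|
|      banana|
|     diamond|
|  river wolf|
| owl mineral|
|          we|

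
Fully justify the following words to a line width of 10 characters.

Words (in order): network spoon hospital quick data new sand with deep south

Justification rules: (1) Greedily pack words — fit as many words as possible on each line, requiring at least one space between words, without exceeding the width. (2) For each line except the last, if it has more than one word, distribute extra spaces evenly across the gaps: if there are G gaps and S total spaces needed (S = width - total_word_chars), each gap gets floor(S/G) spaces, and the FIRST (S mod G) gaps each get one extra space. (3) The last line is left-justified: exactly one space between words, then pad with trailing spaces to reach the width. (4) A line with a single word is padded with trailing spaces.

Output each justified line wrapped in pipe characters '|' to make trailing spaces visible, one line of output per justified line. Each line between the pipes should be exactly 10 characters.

Line 1: ['network'] (min_width=7, slack=3)
Line 2: ['spoon'] (min_width=5, slack=5)
Line 3: ['hospital'] (min_width=8, slack=2)
Line 4: ['quick', 'data'] (min_width=10, slack=0)
Line 5: ['new', 'sand'] (min_width=8, slack=2)
Line 6: ['with', 'deep'] (min_width=9, slack=1)
Line 7: ['south'] (min_width=5, slack=5)

Answer: |network   |
|spoon     |
|hospital  |
|quick data|
|new   sand|
|with  deep|
|south     |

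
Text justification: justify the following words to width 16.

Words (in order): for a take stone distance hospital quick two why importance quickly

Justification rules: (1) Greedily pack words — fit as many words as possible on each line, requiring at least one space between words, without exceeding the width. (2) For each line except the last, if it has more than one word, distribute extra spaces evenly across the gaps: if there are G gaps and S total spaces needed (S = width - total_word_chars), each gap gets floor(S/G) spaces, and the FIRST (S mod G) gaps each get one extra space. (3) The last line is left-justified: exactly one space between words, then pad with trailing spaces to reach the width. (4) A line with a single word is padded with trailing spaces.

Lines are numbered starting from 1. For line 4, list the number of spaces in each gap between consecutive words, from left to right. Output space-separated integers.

Line 1: ['for', 'a', 'take', 'stone'] (min_width=16, slack=0)
Line 2: ['distance'] (min_width=8, slack=8)
Line 3: ['hospital', 'quick'] (min_width=14, slack=2)
Line 4: ['two', 'why'] (min_width=7, slack=9)
Line 5: ['importance'] (min_width=10, slack=6)
Line 6: ['quickly'] (min_width=7, slack=9)

Answer: 10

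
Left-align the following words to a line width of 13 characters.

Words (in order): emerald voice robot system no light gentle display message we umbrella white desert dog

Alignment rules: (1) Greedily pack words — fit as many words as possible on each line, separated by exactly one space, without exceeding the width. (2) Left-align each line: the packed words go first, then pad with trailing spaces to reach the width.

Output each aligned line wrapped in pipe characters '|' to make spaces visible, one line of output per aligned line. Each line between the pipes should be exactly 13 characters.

Answer: |emerald voice|
|robot system |
|no light     |
|gentle       |
|display      |
|message we   |
|umbrella     |
|white desert |
|dog          |

Derivation:
Line 1: ['emerald', 'voice'] (min_width=13, slack=0)
Line 2: ['robot', 'system'] (min_width=12, slack=1)
Line 3: ['no', 'light'] (min_width=8, slack=5)
Line 4: ['gentle'] (min_width=6, slack=7)
Line 5: ['display'] (min_width=7, slack=6)
Line 6: ['message', 'we'] (min_width=10, slack=3)
Line 7: ['umbrella'] (min_width=8, slack=5)
Line 8: ['white', 'desert'] (min_width=12, slack=1)
Line 9: ['dog'] (min_width=3, slack=10)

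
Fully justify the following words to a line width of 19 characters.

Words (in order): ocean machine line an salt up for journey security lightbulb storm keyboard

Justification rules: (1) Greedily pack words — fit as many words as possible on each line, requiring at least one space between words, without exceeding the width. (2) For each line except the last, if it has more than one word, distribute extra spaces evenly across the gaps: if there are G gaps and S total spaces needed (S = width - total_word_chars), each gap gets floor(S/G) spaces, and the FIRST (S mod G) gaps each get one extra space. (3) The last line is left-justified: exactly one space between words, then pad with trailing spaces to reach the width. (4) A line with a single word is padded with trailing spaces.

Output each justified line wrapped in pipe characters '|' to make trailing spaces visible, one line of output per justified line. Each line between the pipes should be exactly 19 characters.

Answer: |ocean  machine line|
|an   salt   up  for|
|journey    security|
|lightbulb     storm|
|keyboard           |

Derivation:
Line 1: ['ocean', 'machine', 'line'] (min_width=18, slack=1)
Line 2: ['an', 'salt', 'up', 'for'] (min_width=14, slack=5)
Line 3: ['journey', 'security'] (min_width=16, slack=3)
Line 4: ['lightbulb', 'storm'] (min_width=15, slack=4)
Line 5: ['keyboard'] (min_width=8, slack=11)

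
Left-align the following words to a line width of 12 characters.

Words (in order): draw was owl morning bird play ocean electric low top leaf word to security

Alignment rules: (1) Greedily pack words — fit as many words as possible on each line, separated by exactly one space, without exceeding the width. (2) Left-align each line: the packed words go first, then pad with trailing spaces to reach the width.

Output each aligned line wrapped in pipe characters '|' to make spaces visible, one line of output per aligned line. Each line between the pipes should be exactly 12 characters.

Line 1: ['draw', 'was', 'owl'] (min_width=12, slack=0)
Line 2: ['morning', 'bird'] (min_width=12, slack=0)
Line 3: ['play', 'ocean'] (min_width=10, slack=2)
Line 4: ['electric', 'low'] (min_width=12, slack=0)
Line 5: ['top', 'leaf'] (min_width=8, slack=4)
Line 6: ['word', 'to'] (min_width=7, slack=5)
Line 7: ['security'] (min_width=8, slack=4)

Answer: |draw was owl|
|morning bird|
|play ocean  |
|electric low|
|top leaf    |
|word to     |
|security    |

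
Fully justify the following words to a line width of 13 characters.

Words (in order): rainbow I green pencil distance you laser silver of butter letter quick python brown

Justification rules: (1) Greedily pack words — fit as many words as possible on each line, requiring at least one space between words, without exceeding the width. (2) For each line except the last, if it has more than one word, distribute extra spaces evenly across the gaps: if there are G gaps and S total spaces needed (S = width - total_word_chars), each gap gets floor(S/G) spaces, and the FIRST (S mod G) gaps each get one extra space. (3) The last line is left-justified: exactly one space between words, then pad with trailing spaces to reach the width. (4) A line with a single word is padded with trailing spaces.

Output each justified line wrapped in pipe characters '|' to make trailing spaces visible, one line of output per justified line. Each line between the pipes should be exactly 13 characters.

Answer: |rainbow     I|
|green  pencil|
|distance  you|
|laser  silver|
|of     butter|
|letter  quick|
|python brown |

Derivation:
Line 1: ['rainbow', 'I'] (min_width=9, slack=4)
Line 2: ['green', 'pencil'] (min_width=12, slack=1)
Line 3: ['distance', 'you'] (min_width=12, slack=1)
Line 4: ['laser', 'silver'] (min_width=12, slack=1)
Line 5: ['of', 'butter'] (min_width=9, slack=4)
Line 6: ['letter', 'quick'] (min_width=12, slack=1)
Line 7: ['python', 'brown'] (min_width=12, slack=1)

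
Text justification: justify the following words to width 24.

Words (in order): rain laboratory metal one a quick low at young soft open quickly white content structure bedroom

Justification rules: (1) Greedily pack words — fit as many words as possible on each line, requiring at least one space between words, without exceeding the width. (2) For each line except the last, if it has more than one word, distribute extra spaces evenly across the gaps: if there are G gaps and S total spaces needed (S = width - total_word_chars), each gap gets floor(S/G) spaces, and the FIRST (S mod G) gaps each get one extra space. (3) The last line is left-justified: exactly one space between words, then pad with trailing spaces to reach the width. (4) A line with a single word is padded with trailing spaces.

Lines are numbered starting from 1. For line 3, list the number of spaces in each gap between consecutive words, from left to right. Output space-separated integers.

Line 1: ['rain', 'laboratory', 'metal'] (min_width=21, slack=3)
Line 2: ['one', 'a', 'quick', 'low', 'at', 'young'] (min_width=24, slack=0)
Line 3: ['soft', 'open', 'quickly', 'white'] (min_width=23, slack=1)
Line 4: ['content', 'structure'] (min_width=17, slack=7)
Line 5: ['bedroom'] (min_width=7, slack=17)

Answer: 2 1 1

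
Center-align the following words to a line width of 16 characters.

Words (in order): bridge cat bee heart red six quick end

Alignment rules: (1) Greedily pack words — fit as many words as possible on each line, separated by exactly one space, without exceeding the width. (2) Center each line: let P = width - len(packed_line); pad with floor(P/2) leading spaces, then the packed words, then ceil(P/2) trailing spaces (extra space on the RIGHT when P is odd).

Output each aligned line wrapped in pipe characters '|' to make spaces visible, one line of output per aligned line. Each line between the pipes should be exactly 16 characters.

Answer: | bridge cat bee |
| heart red six  |
|   quick end    |

Derivation:
Line 1: ['bridge', 'cat', 'bee'] (min_width=14, slack=2)
Line 2: ['heart', 'red', 'six'] (min_width=13, slack=3)
Line 3: ['quick', 'end'] (min_width=9, slack=7)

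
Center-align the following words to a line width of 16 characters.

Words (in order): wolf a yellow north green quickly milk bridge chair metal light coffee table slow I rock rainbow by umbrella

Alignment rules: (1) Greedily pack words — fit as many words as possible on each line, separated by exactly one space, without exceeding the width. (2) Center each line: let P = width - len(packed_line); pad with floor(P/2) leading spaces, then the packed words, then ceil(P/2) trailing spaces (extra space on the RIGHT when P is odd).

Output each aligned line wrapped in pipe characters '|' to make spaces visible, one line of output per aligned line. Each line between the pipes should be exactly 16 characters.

Line 1: ['wolf', 'a', 'yellow'] (min_width=13, slack=3)
Line 2: ['north', 'green'] (min_width=11, slack=5)
Line 3: ['quickly', 'milk'] (min_width=12, slack=4)
Line 4: ['bridge', 'chair'] (min_width=12, slack=4)
Line 5: ['metal', 'light'] (min_width=11, slack=5)
Line 6: ['coffee', 'table'] (min_width=12, slack=4)
Line 7: ['slow', 'I', 'rock'] (min_width=11, slack=5)
Line 8: ['rainbow', 'by'] (min_width=10, slack=6)
Line 9: ['umbrella'] (min_width=8, slack=8)

Answer: | wolf a yellow  |
|  north green   |
|  quickly milk  |
|  bridge chair  |
|  metal light   |
|  coffee table  |
|  slow I rock   |
|   rainbow by   |
|    umbrella    |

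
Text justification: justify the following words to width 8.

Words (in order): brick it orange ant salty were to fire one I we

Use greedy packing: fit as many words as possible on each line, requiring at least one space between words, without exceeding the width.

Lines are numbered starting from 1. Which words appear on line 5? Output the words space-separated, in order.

Line 1: ['brick', 'it'] (min_width=8, slack=0)
Line 2: ['orange'] (min_width=6, slack=2)
Line 3: ['ant'] (min_width=3, slack=5)
Line 4: ['salty'] (min_width=5, slack=3)
Line 5: ['were', 'to'] (min_width=7, slack=1)
Line 6: ['fire', 'one'] (min_width=8, slack=0)
Line 7: ['I', 'we'] (min_width=4, slack=4)

Answer: were to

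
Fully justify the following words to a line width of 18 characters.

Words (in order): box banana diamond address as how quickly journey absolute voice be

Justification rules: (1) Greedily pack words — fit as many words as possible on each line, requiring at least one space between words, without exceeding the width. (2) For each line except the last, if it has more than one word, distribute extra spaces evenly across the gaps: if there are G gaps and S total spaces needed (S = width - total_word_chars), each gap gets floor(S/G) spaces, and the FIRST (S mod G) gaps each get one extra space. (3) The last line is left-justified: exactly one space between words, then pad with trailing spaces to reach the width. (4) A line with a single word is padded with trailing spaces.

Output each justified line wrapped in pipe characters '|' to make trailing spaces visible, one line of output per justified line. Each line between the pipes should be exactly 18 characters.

Line 1: ['box', 'banana', 'diamond'] (min_width=18, slack=0)
Line 2: ['address', 'as', 'how'] (min_width=14, slack=4)
Line 3: ['quickly', 'journey'] (min_width=15, slack=3)
Line 4: ['absolute', 'voice', 'be'] (min_width=17, slack=1)

Answer: |box banana diamond|
|address   as   how|
|quickly    journey|
|absolute voice be |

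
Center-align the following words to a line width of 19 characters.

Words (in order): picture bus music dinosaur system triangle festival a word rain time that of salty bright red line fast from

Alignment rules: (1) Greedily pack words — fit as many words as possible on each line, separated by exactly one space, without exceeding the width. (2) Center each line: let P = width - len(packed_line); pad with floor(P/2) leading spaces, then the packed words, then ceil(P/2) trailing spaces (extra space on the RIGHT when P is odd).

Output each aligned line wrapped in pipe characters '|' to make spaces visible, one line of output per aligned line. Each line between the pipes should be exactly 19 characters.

Line 1: ['picture', 'bus', 'music'] (min_width=17, slack=2)
Line 2: ['dinosaur', 'system'] (min_width=15, slack=4)
Line 3: ['triangle', 'festival', 'a'] (min_width=19, slack=0)
Line 4: ['word', 'rain', 'time', 'that'] (min_width=19, slack=0)
Line 5: ['of', 'salty', 'bright', 'red'] (min_width=19, slack=0)
Line 6: ['line', 'fast', 'from'] (min_width=14, slack=5)

Answer: | picture bus music |
|  dinosaur system  |
|triangle festival a|
|word rain time that|
|of salty bright red|
|  line fast from   |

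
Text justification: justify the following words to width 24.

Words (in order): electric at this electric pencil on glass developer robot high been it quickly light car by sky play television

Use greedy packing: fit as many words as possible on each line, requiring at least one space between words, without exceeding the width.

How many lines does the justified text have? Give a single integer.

Line 1: ['electric', 'at', 'this'] (min_width=16, slack=8)
Line 2: ['electric', 'pencil', 'on', 'glass'] (min_width=24, slack=0)
Line 3: ['developer', 'robot', 'high'] (min_width=20, slack=4)
Line 4: ['been', 'it', 'quickly', 'light'] (min_width=21, slack=3)
Line 5: ['car', 'by', 'sky', 'play'] (min_width=15, slack=9)
Line 6: ['television'] (min_width=10, slack=14)
Total lines: 6

Answer: 6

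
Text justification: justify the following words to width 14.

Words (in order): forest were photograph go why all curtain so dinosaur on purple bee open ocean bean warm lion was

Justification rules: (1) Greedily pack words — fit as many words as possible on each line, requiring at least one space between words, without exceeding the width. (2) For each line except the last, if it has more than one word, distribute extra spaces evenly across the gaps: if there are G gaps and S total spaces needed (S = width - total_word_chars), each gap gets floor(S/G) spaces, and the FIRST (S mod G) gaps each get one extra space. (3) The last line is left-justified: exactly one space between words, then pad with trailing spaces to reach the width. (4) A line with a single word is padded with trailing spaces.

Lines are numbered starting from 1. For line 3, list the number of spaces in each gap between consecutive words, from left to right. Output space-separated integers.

Answer: 8

Derivation:
Line 1: ['forest', 'were'] (min_width=11, slack=3)
Line 2: ['photograph', 'go'] (min_width=13, slack=1)
Line 3: ['why', 'all'] (min_width=7, slack=7)
Line 4: ['curtain', 'so'] (min_width=10, slack=4)
Line 5: ['dinosaur', 'on'] (min_width=11, slack=3)
Line 6: ['purple', 'bee'] (min_width=10, slack=4)
Line 7: ['open', 'ocean'] (min_width=10, slack=4)
Line 8: ['bean', 'warm', 'lion'] (min_width=14, slack=0)
Line 9: ['was'] (min_width=3, slack=11)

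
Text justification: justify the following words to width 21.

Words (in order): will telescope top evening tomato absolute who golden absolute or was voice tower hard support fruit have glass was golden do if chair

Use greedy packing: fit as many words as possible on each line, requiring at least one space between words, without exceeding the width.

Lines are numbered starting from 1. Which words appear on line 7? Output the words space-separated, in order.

Answer: golden do if chair

Derivation:
Line 1: ['will', 'telescope', 'top'] (min_width=18, slack=3)
Line 2: ['evening', 'tomato'] (min_width=14, slack=7)
Line 3: ['absolute', 'who', 'golden'] (min_width=19, slack=2)
Line 4: ['absolute', 'or', 'was', 'voice'] (min_width=21, slack=0)
Line 5: ['tower', 'hard', 'support'] (min_width=18, slack=3)
Line 6: ['fruit', 'have', 'glass', 'was'] (min_width=20, slack=1)
Line 7: ['golden', 'do', 'if', 'chair'] (min_width=18, slack=3)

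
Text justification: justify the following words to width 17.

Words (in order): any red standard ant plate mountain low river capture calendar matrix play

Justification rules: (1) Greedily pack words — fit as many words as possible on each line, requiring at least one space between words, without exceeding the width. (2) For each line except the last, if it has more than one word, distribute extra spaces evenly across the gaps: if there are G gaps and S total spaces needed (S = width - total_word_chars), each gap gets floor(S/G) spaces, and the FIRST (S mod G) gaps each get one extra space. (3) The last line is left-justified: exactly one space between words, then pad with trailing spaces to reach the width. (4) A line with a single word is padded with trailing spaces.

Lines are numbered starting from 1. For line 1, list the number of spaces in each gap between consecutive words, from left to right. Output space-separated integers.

Line 1: ['any', 'red', 'standard'] (min_width=16, slack=1)
Line 2: ['ant', 'plate'] (min_width=9, slack=8)
Line 3: ['mountain', 'low'] (min_width=12, slack=5)
Line 4: ['river', 'capture'] (min_width=13, slack=4)
Line 5: ['calendar', 'matrix'] (min_width=15, slack=2)
Line 6: ['play'] (min_width=4, slack=13)

Answer: 2 1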